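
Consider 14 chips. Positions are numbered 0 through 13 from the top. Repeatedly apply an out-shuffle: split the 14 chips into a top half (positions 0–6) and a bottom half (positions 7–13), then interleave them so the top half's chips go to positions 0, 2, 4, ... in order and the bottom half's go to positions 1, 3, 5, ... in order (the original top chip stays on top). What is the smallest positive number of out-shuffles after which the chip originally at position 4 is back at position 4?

12

Follow position 4 under repeated out-shuffles:
4 → 8 → 3 → 6 → 12 → 11 → 9 → 5 → 10 → 7 → 1 → 2 → 4
It first returns after 12 out-shuffles.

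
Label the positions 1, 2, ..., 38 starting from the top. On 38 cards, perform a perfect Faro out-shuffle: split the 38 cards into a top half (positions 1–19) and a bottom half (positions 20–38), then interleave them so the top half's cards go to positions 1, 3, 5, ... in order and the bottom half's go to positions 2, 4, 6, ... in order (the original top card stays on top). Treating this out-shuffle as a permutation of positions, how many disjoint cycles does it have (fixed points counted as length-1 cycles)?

3

Trace each unvisited position around until it returns:
(1) (2 3 5 9 17 33 ... len 36) (38)
3 cycles in total.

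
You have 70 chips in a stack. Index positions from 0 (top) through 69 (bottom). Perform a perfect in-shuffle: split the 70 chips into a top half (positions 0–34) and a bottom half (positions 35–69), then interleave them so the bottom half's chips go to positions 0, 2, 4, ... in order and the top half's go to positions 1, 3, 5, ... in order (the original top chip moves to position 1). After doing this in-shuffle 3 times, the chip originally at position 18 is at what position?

9

Track the chip's position through each in-shuffle:
18 → 37 → 4 → 9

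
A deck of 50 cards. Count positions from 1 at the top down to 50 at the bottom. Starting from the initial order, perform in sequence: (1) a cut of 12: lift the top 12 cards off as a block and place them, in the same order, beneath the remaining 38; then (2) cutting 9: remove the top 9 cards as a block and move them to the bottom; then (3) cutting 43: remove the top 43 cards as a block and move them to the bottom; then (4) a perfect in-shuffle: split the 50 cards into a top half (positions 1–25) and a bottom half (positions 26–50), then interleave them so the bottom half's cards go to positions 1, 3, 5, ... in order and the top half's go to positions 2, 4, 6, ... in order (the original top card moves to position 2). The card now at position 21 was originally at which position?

Undo the operations in reverse order, starting from position 21:
  undo op 4 (in-shuffle, from bottom half): 21 ← 36
  undo op 3 (cut 43): 36 ← 29
  undo op 2 (cut 9): 29 ← 38
  undo op 1 (cut 12): 38 ← 50
So the card at position 21 came from original position 50.

50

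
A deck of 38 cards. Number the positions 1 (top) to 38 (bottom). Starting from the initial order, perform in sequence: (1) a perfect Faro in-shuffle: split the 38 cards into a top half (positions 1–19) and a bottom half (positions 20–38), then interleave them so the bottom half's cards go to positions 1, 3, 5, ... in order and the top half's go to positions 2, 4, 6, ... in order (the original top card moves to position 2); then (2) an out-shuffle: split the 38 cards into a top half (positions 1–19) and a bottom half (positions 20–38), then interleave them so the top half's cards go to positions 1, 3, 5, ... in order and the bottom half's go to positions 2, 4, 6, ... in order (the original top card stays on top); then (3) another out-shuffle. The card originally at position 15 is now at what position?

Track the card from position 15 forward through each operation:
  after op 1 (in-shuffle): 15 → 30
  after op 2 (out-shuffle): 30 → 22
  after op 3 (out-shuffle): 22 → 6

6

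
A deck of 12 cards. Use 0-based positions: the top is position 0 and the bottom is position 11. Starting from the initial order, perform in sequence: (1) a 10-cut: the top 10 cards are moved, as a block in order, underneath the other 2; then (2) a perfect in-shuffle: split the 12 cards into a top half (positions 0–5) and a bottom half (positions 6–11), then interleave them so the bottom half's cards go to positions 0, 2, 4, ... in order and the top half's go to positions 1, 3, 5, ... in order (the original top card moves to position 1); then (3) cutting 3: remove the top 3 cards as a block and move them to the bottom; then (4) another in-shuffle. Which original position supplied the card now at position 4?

Undo the operations in reverse order, starting from position 4:
  undo op 4 (in-shuffle, from bottom half): 4 ← 8
  undo op 3 (cut 3): 8 ← 11
  undo op 2 (in-shuffle, from top half): 11 ← 5
  undo op 1 (cut 10): 5 ← 3
So the card at position 4 came from original position 3.

3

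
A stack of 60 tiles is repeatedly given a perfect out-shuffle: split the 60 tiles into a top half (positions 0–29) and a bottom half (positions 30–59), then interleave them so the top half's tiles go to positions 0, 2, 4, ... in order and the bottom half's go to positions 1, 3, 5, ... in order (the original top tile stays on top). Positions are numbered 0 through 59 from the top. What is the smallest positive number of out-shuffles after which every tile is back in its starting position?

The out-shuffle permutes the 60 positions with cycle lengths [1, 1, 58].
Every tile is home exactly when every cycle has completed a whole number of laps, i.e. after lcm(1, 58) = 58 out-shuffles.

58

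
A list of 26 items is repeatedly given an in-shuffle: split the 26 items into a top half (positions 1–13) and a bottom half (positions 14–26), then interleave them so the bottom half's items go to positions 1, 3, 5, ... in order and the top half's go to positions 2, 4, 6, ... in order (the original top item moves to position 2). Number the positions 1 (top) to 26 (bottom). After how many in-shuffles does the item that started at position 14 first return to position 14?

Follow position 14 under repeated in-shuffles:
14 → 1 → 2 → 4 → 8 → 16 → 5 → 10 → 20 → 13 → 26 → 25 → 23 → 19 → 11 → 22 → 17 → 7 → 14
It first returns after 18 in-shuffles.

18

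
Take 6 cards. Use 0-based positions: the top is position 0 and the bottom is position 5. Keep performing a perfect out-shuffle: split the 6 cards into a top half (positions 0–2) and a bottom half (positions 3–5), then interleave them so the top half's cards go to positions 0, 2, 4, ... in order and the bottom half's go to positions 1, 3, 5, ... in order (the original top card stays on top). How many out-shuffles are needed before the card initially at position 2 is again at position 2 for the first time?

Follow position 2 under repeated out-shuffles:
2 → 4 → 3 → 1 → 2
It first returns after 4 out-shuffles.

4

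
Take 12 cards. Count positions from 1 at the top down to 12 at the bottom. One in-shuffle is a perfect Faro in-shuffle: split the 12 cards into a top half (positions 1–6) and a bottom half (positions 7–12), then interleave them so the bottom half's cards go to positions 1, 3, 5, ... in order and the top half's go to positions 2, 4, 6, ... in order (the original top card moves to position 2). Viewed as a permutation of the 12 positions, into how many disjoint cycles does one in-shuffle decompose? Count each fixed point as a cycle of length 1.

1

Trace each unvisited position around until it returns:
(1 2 4 8 3 6 ... len 12)
1 cycle in total.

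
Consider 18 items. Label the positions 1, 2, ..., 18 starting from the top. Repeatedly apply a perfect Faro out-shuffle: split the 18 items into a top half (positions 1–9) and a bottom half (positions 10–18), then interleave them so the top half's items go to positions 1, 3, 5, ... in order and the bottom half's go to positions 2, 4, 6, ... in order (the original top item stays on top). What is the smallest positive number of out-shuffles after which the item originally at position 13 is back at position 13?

8

Follow position 13 under repeated out-shuffles:
13 → 8 → 15 → 12 → 6 → 11 → 4 → 7 → 13
It first returns after 8 out-shuffles.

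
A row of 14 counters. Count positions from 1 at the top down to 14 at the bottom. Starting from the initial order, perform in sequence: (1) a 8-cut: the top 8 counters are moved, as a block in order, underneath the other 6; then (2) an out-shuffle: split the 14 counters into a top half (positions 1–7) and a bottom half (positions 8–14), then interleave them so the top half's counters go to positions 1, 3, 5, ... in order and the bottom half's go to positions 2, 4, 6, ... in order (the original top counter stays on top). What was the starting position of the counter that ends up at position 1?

Undo the operations in reverse order, starting from position 1:
  undo op 2 (out-shuffle, from top half): 1 ← 1
  undo op 1 (cut 8): 1 ← 9
So the counter at position 1 came from original position 9.

9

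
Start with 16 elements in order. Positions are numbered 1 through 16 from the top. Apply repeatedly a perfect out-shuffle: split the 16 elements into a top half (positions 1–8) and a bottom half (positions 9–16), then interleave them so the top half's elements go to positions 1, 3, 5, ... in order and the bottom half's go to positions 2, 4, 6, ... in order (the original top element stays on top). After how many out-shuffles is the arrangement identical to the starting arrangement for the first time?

4

The out-shuffle permutes the 16 positions with cycle lengths [1, 1, 2, 4, 4, 4].
Every element is home exactly when every cycle has completed a whole number of laps, i.e. after lcm(1, 2, 4) = 4 out-shuffles.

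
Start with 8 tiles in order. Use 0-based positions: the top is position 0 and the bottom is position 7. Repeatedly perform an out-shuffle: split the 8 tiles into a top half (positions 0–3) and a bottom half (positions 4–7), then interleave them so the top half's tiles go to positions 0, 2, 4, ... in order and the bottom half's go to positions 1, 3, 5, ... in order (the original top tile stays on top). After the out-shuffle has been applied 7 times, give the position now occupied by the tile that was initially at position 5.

3

Track the tile's position through each out-shuffle:
5 → 3 → 6 → 5 → 3 → 6 → 5 → 3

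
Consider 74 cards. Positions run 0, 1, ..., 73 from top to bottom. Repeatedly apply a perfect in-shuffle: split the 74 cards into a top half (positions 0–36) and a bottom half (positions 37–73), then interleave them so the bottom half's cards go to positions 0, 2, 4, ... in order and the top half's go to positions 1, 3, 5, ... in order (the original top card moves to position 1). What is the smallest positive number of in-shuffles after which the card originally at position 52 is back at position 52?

20

Follow position 52 under repeated in-shuffles:
52 → 30 → 61 → 48 → 22 → 45 → 16 → 33 → 67 → 60 → 46 → 18 → 37 → 0 → 1 → 3 → 7 → 15 → 31 → 63 → 52
It first returns after 20 in-shuffles.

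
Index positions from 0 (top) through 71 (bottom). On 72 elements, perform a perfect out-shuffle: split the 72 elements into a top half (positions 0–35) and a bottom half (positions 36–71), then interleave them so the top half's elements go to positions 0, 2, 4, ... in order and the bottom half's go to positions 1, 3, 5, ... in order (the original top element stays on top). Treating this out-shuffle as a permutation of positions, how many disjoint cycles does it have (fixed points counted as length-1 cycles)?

Trace each unvisited position around until it returns:
(0) (1 2 4 8 16 32 ... len 35) (7 14 28 56 41 11 ... len 35) (71)
4 cycles in total.

4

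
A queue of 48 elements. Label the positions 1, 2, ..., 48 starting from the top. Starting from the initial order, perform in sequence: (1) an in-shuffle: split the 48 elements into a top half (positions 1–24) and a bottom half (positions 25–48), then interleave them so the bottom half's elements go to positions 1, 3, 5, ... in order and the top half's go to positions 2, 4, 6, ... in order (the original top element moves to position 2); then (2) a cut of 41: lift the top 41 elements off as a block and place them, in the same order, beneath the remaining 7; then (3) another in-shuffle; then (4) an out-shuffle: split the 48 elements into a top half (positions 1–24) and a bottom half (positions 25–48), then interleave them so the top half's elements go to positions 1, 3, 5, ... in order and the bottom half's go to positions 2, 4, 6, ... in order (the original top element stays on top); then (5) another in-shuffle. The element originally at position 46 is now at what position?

14

Track the element from position 46 forward through each operation:
  after op 1 (in-shuffle): 46 → 43
  after op 2 (cut 41): 43 → 2
  after op 3 (in-shuffle): 2 → 4
  after op 4 (out-shuffle): 4 → 7
  after op 5 (in-shuffle): 7 → 14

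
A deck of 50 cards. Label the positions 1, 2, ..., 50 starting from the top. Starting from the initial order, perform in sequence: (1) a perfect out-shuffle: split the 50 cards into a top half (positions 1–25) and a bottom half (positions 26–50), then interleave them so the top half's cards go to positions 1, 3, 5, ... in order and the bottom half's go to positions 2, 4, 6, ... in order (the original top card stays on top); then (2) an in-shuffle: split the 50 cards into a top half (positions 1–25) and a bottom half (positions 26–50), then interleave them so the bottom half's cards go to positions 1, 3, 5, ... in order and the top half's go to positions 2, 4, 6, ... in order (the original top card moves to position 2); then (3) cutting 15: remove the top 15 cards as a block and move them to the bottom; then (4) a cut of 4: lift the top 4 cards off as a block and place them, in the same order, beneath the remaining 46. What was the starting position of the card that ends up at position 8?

20

Undo the operations in reverse order, starting from position 8:
  undo op 4 (cut 4): 8 ← 12
  undo op 3 (cut 15): 12 ← 27
  undo op 2 (in-shuffle, from bottom half): 27 ← 39
  undo op 1 (out-shuffle, from top half): 39 ← 20
So the card at position 8 came from original position 20.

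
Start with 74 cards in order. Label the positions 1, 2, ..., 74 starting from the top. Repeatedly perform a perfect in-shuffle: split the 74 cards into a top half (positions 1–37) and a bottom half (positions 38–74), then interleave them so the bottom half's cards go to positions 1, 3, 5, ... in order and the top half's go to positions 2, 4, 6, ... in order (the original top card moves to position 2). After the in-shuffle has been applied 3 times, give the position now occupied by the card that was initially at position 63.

Track the card's position through each in-shuffle:
63 → 51 → 27 → 54

54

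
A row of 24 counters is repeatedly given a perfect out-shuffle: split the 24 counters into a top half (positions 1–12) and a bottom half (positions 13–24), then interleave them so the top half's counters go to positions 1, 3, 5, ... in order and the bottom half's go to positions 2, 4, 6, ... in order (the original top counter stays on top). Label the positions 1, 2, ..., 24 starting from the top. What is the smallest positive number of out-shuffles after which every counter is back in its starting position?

11

The out-shuffle permutes the 24 positions with cycle lengths [1, 1, 11, 11].
Every counter is home exactly when every cycle has completed a whole number of laps, i.e. after lcm(1, 11) = 11 out-shuffles.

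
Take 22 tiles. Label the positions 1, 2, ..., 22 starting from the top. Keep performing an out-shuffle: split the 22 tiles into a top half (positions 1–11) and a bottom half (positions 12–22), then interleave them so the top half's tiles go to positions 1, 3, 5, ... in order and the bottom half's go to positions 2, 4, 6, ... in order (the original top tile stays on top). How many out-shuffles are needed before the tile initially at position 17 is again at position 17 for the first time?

6

Follow position 17 under repeated out-shuffles:
17 → 12 → 2 → 3 → 5 → 9 → 17
It first returns after 6 out-shuffles.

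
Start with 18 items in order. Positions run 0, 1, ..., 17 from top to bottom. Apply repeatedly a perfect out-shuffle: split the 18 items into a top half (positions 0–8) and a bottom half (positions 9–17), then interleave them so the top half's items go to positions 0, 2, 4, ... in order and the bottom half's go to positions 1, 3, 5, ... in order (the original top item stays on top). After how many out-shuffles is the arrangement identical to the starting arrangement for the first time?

8

The out-shuffle permutes the 18 positions with cycle lengths [1, 1, 8, 8].
Every item is home exactly when every cycle has completed a whole number of laps, i.e. after lcm(1, 8) = 8 out-shuffles.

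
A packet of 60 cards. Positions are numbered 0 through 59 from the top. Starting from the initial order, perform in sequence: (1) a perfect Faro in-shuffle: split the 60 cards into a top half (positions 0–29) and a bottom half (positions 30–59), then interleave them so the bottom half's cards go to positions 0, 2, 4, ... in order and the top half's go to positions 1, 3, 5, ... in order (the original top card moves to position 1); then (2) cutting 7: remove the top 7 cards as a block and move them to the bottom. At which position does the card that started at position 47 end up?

Track the card from position 47 forward through each operation:
  after op 1 (in-shuffle): 47 → 34
  after op 2 (cut 7): 34 → 27

27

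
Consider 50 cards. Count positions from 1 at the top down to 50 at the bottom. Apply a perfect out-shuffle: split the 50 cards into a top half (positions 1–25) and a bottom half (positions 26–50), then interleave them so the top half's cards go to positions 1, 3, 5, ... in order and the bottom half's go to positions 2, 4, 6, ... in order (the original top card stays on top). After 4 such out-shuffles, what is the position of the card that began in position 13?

46

Track the card's position through each out-shuffle:
13 → 25 → 49 → 48 → 46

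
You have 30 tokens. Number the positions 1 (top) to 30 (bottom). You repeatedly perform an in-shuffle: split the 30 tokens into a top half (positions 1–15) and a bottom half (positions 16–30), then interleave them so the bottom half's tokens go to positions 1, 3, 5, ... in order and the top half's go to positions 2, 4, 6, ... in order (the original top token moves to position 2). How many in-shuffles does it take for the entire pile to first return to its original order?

The in-shuffle permutes the 30 positions with cycle lengths [5, 5, 5, 5, 5, 5].
Every token is home exactly when every cycle has completed a whole number of laps, i.e. after lcm(5) = 5 in-shuffles.

5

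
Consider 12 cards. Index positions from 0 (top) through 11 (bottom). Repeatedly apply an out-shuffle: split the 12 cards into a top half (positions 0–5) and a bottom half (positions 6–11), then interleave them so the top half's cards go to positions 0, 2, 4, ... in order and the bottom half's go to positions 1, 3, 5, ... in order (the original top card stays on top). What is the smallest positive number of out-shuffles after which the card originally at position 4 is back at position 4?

10

Follow position 4 under repeated out-shuffles:
4 → 8 → 5 → 10 → 9 → 7 → 3 → 6 → 1 → 2 → 4
It first returns after 10 out-shuffles.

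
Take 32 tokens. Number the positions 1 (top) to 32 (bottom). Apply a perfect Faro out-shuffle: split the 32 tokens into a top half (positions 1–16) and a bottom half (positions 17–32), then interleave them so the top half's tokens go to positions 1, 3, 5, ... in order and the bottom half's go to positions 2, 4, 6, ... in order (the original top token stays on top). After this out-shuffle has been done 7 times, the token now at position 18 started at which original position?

13

Work backwards from position 18, undoing one out-shuffle at a time:
18 ← 25 ← 13 ← 7 ← 4 ← 18 ← 25 ← 13
So the token now at position 18 started at position 13.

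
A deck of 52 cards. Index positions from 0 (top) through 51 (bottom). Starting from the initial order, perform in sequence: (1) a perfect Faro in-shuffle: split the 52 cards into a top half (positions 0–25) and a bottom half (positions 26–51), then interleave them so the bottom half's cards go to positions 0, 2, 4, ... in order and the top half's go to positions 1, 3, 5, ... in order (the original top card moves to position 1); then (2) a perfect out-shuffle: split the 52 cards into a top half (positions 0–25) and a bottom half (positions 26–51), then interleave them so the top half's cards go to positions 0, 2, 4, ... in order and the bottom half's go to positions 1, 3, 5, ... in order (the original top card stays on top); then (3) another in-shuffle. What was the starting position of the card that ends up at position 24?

9

Undo the operations in reverse order, starting from position 24:
  undo op 3 (in-shuffle, from bottom half): 24 ← 38
  undo op 2 (out-shuffle, from top half): 38 ← 19
  undo op 1 (in-shuffle, from top half): 19 ← 9
So the card at position 24 came from original position 9.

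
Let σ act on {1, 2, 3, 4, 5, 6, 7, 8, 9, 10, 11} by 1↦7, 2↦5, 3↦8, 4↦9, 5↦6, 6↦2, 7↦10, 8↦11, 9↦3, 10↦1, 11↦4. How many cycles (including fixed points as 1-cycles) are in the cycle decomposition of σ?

3

Cycle decomposition: (1 7 10) (2 5 6) (3 8 11 4 9).
3 cycles.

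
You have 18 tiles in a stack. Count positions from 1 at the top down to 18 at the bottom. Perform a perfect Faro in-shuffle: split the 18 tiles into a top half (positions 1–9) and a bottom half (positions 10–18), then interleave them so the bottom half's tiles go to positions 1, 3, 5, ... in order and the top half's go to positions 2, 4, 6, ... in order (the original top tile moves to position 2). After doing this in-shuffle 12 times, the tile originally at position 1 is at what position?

11

Track the tile's position through each in-shuffle:
1 → 2 → 4 → 8 → 16 → 13 → 7 → 14 → 9 → 18 → 17 → 15 → 11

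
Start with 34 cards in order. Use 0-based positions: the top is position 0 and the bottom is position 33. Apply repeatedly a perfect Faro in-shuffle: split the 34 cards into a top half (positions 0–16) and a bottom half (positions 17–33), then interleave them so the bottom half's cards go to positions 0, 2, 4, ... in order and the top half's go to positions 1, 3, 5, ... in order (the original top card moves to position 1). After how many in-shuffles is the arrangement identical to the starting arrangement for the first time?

12

The in-shuffle permutes the 34 positions with cycle lengths [3, 3, 4, 12, 12].
Every card is home exactly when every cycle has completed a whole number of laps, i.e. after lcm(3, 4, 12) = 12 in-shuffles.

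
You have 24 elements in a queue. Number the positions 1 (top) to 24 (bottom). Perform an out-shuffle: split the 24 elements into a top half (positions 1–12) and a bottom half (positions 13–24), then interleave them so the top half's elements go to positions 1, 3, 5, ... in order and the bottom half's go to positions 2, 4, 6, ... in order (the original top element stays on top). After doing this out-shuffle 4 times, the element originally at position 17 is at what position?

4

Track the element's position through each out-shuffle:
17 → 10 → 19 → 14 → 4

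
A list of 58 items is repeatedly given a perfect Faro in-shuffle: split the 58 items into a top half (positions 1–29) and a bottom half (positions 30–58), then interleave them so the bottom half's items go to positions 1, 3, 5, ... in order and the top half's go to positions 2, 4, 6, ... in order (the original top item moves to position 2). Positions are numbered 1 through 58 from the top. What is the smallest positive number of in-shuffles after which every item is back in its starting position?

58

The in-shuffle permutes the 58 positions with cycle lengths [58].
Every item is home exactly when every cycle has completed a whole number of laps, i.e. after lcm(58) = 58 in-shuffles.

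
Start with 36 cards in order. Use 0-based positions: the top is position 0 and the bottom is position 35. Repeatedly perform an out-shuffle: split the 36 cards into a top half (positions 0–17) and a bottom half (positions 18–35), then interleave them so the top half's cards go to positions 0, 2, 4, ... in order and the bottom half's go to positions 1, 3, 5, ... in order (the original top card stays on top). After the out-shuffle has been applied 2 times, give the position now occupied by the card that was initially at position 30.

15

Track the card's position through each out-shuffle:
30 → 25 → 15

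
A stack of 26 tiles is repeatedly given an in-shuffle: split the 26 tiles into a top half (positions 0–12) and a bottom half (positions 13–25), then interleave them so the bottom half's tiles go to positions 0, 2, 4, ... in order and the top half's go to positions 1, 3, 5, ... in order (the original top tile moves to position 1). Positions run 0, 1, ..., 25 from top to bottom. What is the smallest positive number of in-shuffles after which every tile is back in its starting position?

The in-shuffle permutes the 26 positions with cycle lengths [2, 6, 18].
Every tile is home exactly when every cycle has completed a whole number of laps, i.e. after lcm(2, 6, 18) = 18 in-shuffles.

18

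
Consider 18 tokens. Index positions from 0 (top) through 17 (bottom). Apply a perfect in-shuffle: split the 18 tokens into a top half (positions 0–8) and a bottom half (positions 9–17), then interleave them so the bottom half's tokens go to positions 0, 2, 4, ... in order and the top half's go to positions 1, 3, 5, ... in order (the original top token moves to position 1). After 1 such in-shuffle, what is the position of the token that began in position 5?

11

Track the token's position through each in-shuffle:
5 → 11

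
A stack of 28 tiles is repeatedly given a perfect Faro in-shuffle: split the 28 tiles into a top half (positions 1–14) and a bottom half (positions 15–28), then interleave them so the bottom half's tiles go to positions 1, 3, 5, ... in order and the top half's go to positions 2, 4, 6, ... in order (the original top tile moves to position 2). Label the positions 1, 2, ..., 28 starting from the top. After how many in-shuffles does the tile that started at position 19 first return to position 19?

28

Follow position 19 under repeated in-shuffles:
19 → 9 → 18 → 7 → 14 → 28 → 27 → 25 → ... → 19 (length 28)
It first returns after 28 in-shuffles.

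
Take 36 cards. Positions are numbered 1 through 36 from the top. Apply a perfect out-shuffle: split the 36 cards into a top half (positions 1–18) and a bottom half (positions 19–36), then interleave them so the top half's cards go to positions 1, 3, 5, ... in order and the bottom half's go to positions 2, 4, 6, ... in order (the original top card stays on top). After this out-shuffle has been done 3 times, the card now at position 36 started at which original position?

36

Work backwards from position 36, undoing one out-shuffle at a time:
36 ← 36 ← 36 ← 36
So the card now at position 36 started at position 36.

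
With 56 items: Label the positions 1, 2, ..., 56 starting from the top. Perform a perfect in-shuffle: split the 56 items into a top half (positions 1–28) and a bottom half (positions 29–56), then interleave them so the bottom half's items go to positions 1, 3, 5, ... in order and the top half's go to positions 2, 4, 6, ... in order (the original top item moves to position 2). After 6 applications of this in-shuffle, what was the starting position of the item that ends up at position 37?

Work backwards from position 37, undoing one in-shuffle at a time:
37 ← 47 ← 52 ← 26 ← 13 ← 35 ← 46
So the item now at position 37 started at position 46.

46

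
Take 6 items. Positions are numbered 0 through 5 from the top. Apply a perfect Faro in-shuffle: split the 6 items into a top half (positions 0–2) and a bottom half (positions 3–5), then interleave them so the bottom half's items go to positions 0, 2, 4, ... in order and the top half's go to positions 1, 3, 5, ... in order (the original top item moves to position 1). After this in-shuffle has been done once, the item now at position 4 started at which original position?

Work backwards from position 4, undoing one in-shuffle at a time:
4 ← 5
So the item now at position 4 started at position 5.

5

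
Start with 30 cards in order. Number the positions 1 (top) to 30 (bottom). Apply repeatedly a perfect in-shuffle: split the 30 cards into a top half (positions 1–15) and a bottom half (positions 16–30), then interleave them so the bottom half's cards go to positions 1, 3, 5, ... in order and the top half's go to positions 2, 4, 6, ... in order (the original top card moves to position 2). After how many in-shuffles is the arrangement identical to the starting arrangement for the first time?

The in-shuffle permutes the 30 positions with cycle lengths [5, 5, 5, 5, 5, 5].
Every card is home exactly when every cycle has completed a whole number of laps, i.e. after lcm(5) = 5 in-shuffles.

5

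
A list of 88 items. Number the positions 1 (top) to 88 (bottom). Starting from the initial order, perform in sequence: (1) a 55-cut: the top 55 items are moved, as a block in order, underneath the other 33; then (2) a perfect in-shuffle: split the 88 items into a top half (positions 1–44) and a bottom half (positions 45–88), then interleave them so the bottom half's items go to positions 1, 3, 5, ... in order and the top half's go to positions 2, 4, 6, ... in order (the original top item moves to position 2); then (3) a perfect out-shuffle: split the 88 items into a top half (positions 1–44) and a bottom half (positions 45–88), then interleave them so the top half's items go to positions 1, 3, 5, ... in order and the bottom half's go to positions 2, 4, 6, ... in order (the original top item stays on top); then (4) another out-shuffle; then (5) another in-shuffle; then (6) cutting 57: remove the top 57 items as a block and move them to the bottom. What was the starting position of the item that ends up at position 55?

46

Undo the operations in reverse order, starting from position 55:
  undo op 6 (cut 57): 55 ← 24
  undo op 5 (in-shuffle, from top half): 24 ← 12
  undo op 4 (out-shuffle, from bottom half): 12 ← 50
  undo op 3 (out-shuffle, from bottom half): 50 ← 69
  undo op 2 (in-shuffle, from bottom half): 69 ← 79
  undo op 1 (cut 55): 79 ← 46
So the item at position 55 came from original position 46.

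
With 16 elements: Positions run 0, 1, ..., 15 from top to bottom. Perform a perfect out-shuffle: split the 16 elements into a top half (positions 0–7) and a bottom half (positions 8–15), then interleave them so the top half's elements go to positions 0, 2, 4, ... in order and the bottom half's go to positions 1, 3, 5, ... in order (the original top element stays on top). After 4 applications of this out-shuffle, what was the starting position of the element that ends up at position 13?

13

Work backwards from position 13, undoing one out-shuffle at a time:
13 ← 14 ← 7 ← 11 ← 13
So the element now at position 13 started at position 13.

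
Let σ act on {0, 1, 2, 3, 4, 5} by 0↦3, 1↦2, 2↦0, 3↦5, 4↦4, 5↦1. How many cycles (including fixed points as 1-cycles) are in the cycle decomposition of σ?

Cycle decomposition: (0 3 5 1 2) (4).
2 cycles.

2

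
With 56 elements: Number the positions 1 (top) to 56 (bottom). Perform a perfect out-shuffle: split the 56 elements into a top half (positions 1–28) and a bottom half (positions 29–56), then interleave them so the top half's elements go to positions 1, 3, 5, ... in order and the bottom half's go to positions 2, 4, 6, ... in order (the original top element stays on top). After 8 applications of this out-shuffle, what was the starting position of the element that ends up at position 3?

Work backwards from position 3, undoing one out-shuffle at a time:
3 ← 2 ← 29 ← 15 ← 8 ← 32 ← 44 ← 50 ← 53
So the element now at position 3 started at position 53.

53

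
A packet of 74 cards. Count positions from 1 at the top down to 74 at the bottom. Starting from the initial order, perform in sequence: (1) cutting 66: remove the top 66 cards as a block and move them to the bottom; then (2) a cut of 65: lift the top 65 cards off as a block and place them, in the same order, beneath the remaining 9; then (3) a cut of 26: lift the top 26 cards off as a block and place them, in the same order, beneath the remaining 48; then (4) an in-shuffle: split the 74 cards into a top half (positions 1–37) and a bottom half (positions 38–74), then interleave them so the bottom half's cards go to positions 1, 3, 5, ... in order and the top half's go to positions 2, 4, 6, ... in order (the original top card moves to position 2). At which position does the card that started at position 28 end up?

Track the card from position 28 forward through each operation:
  after op 1 (cut 66): 28 → 36
  after op 2 (cut 65): 36 → 45
  after op 3 (cut 26): 45 → 19
  after op 4 (in-shuffle): 19 → 38

38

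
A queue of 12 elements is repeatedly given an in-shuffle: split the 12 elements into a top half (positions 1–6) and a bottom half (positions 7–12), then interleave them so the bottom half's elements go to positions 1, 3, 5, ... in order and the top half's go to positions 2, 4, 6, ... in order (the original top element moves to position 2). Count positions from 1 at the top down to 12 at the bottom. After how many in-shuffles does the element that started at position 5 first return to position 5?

12

Follow position 5 under repeated in-shuffles:
5 → 10 → 7 → 1 → 2 → 4 → 8 → 3 → 6 → 12 → 11 → 9 → 5
It first returns after 12 in-shuffles.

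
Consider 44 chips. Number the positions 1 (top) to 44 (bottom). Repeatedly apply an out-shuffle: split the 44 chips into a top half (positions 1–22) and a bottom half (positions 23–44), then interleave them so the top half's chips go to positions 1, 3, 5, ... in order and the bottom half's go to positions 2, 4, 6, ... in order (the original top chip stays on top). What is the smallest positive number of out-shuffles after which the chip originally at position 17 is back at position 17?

14

Follow position 17 under repeated out-shuffles:
17 → 33 → 22 → 43 → 42 → 40 → 36 → 28 → 12 → 23 → 2 → 3 → 5 → 9 → 17
It first returns after 14 out-shuffles.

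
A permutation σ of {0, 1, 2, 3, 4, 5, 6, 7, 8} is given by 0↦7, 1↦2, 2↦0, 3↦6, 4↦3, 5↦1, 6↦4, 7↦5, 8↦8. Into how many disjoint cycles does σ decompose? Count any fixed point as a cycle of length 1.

Cycle decomposition: (0 7 5 1 2) (3 6 4) (8).
3 cycles.

3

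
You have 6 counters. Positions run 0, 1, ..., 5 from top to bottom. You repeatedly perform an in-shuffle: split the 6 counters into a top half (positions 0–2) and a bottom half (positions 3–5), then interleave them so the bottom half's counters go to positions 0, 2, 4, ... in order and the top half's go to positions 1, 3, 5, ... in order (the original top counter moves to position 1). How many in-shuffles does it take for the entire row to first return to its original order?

The in-shuffle permutes the 6 positions with cycle lengths [3, 3].
Every counter is home exactly when every cycle has completed a whole number of laps, i.e. after lcm(3) = 3 in-shuffles.

3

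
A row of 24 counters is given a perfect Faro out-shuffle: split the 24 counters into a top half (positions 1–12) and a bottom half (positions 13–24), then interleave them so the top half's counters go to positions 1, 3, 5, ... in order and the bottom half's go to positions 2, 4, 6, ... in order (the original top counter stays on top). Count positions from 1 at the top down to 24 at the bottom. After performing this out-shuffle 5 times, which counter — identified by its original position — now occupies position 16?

Work backwards from position 16, undoing one out-shuffle at a time:
16 ← 20 ← 22 ← 23 ← 12 ← 18
So the counter now at position 16 started at position 18.

18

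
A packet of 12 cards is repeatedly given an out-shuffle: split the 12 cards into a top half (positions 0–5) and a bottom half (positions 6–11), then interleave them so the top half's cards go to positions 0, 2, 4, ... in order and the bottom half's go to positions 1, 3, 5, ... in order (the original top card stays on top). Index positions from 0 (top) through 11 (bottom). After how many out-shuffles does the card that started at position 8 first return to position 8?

Follow position 8 under repeated out-shuffles:
8 → 5 → 10 → 9 → 7 → 3 → 6 → 1 → 2 → 4 → 8
It first returns after 10 out-shuffles.

10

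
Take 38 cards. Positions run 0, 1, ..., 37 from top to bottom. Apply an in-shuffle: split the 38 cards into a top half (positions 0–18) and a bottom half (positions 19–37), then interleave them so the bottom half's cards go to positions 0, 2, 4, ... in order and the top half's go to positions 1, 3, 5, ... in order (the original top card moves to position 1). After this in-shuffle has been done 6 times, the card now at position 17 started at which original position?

20

Work backwards from position 17, undoing one in-shuffle at a time:
17 ← 8 ← 23 ← 11 ← 5 ← 2 ← 20
So the card now at position 17 started at position 20.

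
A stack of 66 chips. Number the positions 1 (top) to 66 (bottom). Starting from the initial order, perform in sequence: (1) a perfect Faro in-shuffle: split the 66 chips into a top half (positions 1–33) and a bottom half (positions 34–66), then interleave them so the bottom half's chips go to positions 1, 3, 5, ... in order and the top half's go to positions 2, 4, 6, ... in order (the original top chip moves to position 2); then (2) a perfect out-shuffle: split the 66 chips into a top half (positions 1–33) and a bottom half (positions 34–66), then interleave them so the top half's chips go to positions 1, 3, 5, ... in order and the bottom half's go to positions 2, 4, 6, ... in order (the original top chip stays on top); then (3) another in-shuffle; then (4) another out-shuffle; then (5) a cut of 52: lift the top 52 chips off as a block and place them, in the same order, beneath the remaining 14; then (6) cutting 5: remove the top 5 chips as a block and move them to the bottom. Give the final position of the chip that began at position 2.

36

Track the chip from position 2 forward through each operation:
  after op 1 (in-shuffle): 2 → 4
  after op 2 (out-shuffle): 4 → 7
  after op 3 (in-shuffle): 7 → 14
  after op 4 (out-shuffle): 14 → 27
  after op 5 (cut 52): 27 → 41
  after op 6 (cut 5): 41 → 36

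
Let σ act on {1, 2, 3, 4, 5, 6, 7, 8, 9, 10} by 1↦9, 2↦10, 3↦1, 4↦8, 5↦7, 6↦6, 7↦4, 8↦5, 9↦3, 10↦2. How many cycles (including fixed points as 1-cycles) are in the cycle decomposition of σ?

4

Cycle decomposition: (1 9 3) (2 10) (4 8 5 7) (6).
4 cycles.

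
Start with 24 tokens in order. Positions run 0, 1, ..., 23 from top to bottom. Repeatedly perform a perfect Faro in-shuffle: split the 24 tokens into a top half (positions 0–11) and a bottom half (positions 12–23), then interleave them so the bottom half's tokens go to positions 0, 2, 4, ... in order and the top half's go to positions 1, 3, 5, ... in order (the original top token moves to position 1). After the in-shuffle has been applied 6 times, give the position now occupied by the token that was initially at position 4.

Track the token's position through each in-shuffle:
4 → 9 → 19 → 14 → 4 → 9 → 19

19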